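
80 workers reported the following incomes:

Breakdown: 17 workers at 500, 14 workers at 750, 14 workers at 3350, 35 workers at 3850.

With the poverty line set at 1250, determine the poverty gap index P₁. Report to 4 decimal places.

Poor units: 17×500, 14×750 (q = 31 of N = 80).
Shortfall ratios: (1250−500)/1250 = 0.6000 (×17); (1250−750)/1250 = 0.4000 (×14).
Σ = 15.800000. Dividing by the full population N = 80 gives P₁ = 0.1975.

0.1975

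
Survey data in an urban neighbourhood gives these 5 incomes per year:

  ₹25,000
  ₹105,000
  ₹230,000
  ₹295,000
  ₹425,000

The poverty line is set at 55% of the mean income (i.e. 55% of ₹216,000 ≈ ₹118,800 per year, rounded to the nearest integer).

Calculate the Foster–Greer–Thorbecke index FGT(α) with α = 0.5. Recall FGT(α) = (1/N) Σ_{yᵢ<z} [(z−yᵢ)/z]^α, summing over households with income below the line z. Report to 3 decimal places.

Below the line: ₹25,000, ₹105,000 (q = 2 of N = 5).
Shortfall ratios: (118800−25000)/118800 = 0.7896; (118800−105000)/118800 = 0.1162.
Raised to α = 0.5: 0.88857; 0.34082.
Sum = 1.229398; FGT(0.5) = 1.229398 / 5 = 0.246.

0.246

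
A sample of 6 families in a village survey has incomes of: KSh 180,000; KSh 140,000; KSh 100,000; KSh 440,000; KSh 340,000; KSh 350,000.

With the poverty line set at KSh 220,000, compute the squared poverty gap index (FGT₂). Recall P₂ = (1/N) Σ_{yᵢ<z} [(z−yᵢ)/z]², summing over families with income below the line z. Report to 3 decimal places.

Poor units: KSh 100,000, KSh 140,000, KSh 180,000 (q = 3 of N = 6).
Gap ratios (z−y)/z: (220000−100000)/220000 = 0.5455; (220000−140000)/220000 = 0.3636; (220000−180000)/220000 = 0.1818.
Squared: 0.2975; 0.1322; 0.0331.
Sum = 0.462810; P₂ = 0.462810 / 6 = 0.077.

0.077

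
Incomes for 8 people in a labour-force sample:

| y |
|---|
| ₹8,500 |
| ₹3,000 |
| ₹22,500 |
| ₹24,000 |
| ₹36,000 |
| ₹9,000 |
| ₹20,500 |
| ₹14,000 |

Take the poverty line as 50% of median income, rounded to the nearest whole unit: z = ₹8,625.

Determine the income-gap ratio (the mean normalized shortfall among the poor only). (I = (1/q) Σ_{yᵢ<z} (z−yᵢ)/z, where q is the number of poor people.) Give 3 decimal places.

Below the line: ₹3,000, ₹8,500 (q = 2 of N = 8).
Shortfall ratios (z−y)/z: 0.6522, 0.0145; sum = 0.666667.
I averages over the q = 2 poor units only: 0.666667 / 2 = 0.333.

0.333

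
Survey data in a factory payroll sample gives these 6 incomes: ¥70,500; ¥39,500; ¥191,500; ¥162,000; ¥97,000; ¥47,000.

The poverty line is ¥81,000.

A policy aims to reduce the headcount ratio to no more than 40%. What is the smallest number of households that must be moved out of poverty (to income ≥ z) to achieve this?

1

Currently q = 3 of N = 6 are below the line (H = 0.500).
A headcount ratio of at most 40% allows at most ⌊0.40 × 6⌋ = 2 poor households.
So at least 3 − 2 = 1 must be lifted.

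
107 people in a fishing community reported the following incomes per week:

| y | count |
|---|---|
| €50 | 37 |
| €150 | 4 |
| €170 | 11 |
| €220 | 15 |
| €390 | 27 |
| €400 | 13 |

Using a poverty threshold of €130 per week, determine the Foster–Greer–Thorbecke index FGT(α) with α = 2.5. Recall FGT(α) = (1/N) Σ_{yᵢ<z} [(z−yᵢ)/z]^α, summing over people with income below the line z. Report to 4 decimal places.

Below z: 37×€50 (q = 37 of N = 107).
Relative gaps: (130−50)/130 = 0.6154 (×37).
Raised to α = 2.5: 0.29708 (×37).
Sum = 10.991787; FGT(2.5) = 10.991787 / 107 = 0.1027.

0.1027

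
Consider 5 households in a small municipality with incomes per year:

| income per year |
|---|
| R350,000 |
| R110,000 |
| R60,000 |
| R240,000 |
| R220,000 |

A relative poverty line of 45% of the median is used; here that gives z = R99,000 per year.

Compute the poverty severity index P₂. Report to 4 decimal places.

Incomes under z: R60,000 (q = 1 of N = 5).
Normalized shortfalls: (99000−60000)/99000 = 0.3939.
Squared: 0.1552.
Sum = 0.155188; P₂ = 0.155188 / 5 = 0.0310.

0.0310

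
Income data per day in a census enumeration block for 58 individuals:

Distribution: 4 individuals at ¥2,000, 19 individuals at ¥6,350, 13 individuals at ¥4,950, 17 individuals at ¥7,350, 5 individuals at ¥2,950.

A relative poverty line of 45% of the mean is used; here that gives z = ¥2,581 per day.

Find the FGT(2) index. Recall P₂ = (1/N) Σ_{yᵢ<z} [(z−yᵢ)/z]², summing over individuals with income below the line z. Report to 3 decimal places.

0.003

Poor units: 4×¥2,000 (q = 4 of N = 58).
Normalized shortfalls: (2581−2000)/2581 = 0.2251 (×4).
Squared: 0.0507 (×4).
Sum = 0.202692; P₂ = 0.202692 / 58 = 0.003.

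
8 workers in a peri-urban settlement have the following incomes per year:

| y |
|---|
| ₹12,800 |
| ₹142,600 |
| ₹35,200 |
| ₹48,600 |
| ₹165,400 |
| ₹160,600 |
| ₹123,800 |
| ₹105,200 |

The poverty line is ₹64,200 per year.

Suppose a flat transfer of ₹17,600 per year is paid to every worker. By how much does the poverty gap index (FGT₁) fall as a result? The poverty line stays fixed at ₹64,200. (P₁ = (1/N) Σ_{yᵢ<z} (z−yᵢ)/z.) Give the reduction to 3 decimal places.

Before: below the line — ₹12,800, ₹35,200, ₹48,600; poverty gap index (FGT₁) = 0.18692.
After the ₹17,600 transfer: below the line — ₹30,400, ₹52,800; poverty gap index (FGT₁) = 0.08801.
Reduction = 0.18692 − 0.08801 = 0.099.

0.099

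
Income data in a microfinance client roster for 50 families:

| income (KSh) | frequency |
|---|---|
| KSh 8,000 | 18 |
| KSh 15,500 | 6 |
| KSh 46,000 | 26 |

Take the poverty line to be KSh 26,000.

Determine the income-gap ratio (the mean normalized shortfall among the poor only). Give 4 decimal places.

0.6202

Below the line: 18×KSh 8,000, 6×KSh 15,500 (q = 24 of N = 50).
Relative gaps: 0.6923 (×18), 0.4038 (×6); sum = 14.884615.
I averages over the q = 24 poor units only: 14.884615 / 24 = 0.6202.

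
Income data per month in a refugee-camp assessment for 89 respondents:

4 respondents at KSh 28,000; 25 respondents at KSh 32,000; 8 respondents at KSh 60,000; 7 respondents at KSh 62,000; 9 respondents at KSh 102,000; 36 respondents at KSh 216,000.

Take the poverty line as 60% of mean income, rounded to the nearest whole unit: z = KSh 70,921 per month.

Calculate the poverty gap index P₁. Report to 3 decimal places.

0.205

Below z: 4×KSh 28,000, 25×KSh 32,000, 8×KSh 60,000, 7×KSh 62,000 (q = 44 of N = 89).
Gap ratios (z−y)/z: (70921−28000)/70921 = 0.6052 (×4); (70921−32000)/70921 = 0.5488 (×25); (70921−60000)/70921 = 0.1540 (×8); (70921−62000)/70921 = 0.1258 (×7).
Σ = 18.253042. Dividing by the full population N = 89 gives P₁ = 0.205.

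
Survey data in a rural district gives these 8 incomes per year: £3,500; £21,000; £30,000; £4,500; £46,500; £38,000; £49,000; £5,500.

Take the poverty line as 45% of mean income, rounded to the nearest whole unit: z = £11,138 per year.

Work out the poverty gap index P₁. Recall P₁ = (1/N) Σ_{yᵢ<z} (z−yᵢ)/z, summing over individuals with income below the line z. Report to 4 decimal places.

Poor units: £3,500, £4,500, £5,500 (q = 3 of N = 8).
Shortfall ratios: (11138−3500)/11138 = 0.6858; (11138−4500)/11138 = 0.5960; (11138−5500)/11138 = 0.5062.
Σ = 1.787933. Dividing by the full population N = 8 gives P₁ = 0.2235.

0.2235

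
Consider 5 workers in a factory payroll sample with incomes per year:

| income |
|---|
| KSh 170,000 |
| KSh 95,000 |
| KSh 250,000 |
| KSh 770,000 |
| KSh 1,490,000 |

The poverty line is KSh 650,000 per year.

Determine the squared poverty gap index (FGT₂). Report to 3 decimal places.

Poor units: KSh 95,000, KSh 170,000, KSh 250,000 (q = 3 of N = 5).
Relative gaps: (650000−95000)/650000 = 0.8538; (650000−170000)/650000 = 0.7385; (650000−250000)/650000 = 0.6154.
Squared: 0.7291; 0.5453; 0.3787.
Sum = 1.653077; P₂ = 1.653077 / 5 = 0.331.

0.331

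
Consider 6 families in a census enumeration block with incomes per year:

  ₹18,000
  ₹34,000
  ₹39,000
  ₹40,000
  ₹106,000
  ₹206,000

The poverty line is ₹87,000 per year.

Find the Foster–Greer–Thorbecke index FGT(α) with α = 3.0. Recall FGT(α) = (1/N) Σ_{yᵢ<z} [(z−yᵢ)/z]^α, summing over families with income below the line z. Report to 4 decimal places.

0.1751

Poor units: ₹18,000, ₹34,000, ₹39,000, ₹40,000 (q = 4 of N = 6).
Normalized shortfalls: (87000−18000)/87000 = 0.7931; (87000−34000)/87000 = 0.6092; (87000−39000)/87000 = 0.5517; (87000−40000)/87000 = 0.5402.
Raised to α = 3.0: 0.49887; 0.22608; 0.16794; 0.15767.
Sum = 1.050566; FGT(3.0) = 1.050566 / 6 = 0.1751.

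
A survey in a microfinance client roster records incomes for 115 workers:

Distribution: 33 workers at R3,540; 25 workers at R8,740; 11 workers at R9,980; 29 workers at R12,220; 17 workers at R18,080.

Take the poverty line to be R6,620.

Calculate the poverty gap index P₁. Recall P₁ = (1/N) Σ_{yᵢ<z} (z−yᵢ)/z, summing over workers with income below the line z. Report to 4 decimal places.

0.1335

Below the line: 33×R3,540 (q = 33 of N = 115).
Shortfall ratios: (6620−3540)/6620 = 0.4653 (×33).
Sum of shortfalls = 15.353474; P₁ averages over all N: 15.353474 / 115 = 0.1335.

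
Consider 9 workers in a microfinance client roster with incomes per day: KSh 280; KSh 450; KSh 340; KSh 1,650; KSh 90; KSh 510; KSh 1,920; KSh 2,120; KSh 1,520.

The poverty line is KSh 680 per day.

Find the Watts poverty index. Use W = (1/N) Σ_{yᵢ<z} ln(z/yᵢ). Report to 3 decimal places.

Below the line: KSh 90, KSh 280, KSh 340, KSh 450, KSh 510 (q = 5 of N = 9).
ln(z/y) terms: ln(680/90) = 2.0223; ln(680/280) = 0.8873; ln(680/340) = 0.6931; ln(680/450) = 0.4128; ln(680/510) = 0.2877.
W = 4.303261 / 9 = 0.478.

0.478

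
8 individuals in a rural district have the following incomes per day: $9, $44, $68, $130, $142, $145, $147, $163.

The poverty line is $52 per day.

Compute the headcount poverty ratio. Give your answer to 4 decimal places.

2 of the 8 individuals have income below $52.
H = 2/8 = 0.2500.

0.2500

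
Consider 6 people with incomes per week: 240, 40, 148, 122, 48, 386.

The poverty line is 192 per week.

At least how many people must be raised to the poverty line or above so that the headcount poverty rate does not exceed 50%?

Currently q = 4 of N = 6 are below the line (H = 0.667).
A headcount ratio of at most 50% allows at most ⌊0.50 × 6⌋ = 3 poor people.
So at least 4 − 3 = 1 must be lifted.

1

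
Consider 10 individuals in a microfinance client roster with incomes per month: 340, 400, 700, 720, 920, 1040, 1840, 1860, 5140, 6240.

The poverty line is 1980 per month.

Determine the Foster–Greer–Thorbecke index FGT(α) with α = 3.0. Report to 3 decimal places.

Incomes under z: 340, 400, 700, 720, 920, 1040, 1840, 1860 (q = 8 of N = 10).
Shortfall ratios: (1980−340)/1980 = 0.8283; (1980−400)/1980 = 0.7980; (1980−700)/1980 = 0.6465; (1980−720)/1980 = 0.6364; (1980−920)/1980 = 0.5354; (1980−1040)/1980 = 0.4747; (1980−1840)/1980 = 0.0707; (1980−1860)/1980 = 0.0606.
Raised to α = 3.0: 0.56825; 0.50813; 0.27017; 0.25770; 0.15343; 0.10700; 0.00035; 0.00022.
Sum = 1.865257; FGT(3.0) = 1.865257 / 10 = 0.187.

0.187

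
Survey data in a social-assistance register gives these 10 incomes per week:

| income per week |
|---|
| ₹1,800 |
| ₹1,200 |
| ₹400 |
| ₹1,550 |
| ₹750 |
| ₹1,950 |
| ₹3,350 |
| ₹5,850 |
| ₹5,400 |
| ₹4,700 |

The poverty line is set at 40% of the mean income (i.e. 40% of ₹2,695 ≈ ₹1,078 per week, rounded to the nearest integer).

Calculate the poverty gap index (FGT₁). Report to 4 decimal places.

0.0933

Below the line: ₹400, ₹750 (q = 2 of N = 10).
Relative gaps: (1078−400)/1078 = 0.6289; (1078−750)/1078 = 0.3043.
Σ = 0.933210. Dividing by the full population N = 10 gives P₁ = 0.0933.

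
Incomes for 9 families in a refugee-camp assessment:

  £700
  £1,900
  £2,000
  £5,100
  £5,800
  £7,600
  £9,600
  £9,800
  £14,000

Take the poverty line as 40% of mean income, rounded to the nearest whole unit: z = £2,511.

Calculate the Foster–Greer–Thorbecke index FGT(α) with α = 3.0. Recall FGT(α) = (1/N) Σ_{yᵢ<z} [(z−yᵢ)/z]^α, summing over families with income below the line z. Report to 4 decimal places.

0.0442

Incomes under z: £700, £1,900, £2,000 (q = 3 of N = 9).
Shortfall ratios: (2511−700)/2511 = 0.7212; (2511−1900)/2511 = 0.2433; (2511−2000)/2511 = 0.2035.
Raised to α = 3.0: 0.37516; 0.01441; 0.00843.
Sum = 0.397994; FGT(3.0) = 0.397994 / 9 = 0.0442.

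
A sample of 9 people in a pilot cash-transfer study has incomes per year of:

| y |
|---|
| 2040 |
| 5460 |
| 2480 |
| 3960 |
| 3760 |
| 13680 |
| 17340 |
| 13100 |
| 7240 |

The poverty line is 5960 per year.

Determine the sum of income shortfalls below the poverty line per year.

Below the line: 2040, 2480, 3760, 3960, 5460 (q = 5 of N = 9).
Individual gaps: 5960−2040 = 3920; 5960−2480 = 3480; 5960−3760 = 2200; 5960−3960 = 2000; 5960−5460 = 500.
Aggregate gap = 12100.

12100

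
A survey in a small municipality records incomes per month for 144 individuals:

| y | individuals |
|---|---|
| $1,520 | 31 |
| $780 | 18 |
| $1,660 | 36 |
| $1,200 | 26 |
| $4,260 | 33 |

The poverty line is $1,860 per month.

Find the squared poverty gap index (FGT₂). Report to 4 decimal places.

0.0750

Below z: 18×$780, 26×$1,200, 31×$1,520, 36×$1,660 (q = 111 of N = 144).
Shortfall ratios: (1860−780)/1860 = 0.5806 (×18); (1860−1200)/1860 = 0.3548 (×26); (1860−1520)/1860 = 0.1828 (×31); (1860−1660)/1860 = 0.1075 (×36).
Squared: 0.3371 (×18); 0.1259 (×26); 0.0334 (×31); 0.0116 (×36).
Sum = 10.794427; P₂ = 10.794427 / 144 = 0.0750.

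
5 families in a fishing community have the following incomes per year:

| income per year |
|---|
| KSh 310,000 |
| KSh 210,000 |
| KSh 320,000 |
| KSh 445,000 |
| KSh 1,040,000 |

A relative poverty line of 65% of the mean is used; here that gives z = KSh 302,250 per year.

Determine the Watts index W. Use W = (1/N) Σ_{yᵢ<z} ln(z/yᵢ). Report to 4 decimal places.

0.0728

Below z: KSh 210,000 (q = 1 of N = 5).
Log gaps: ln(302250/210000) = 0.3641.
W = 0.364147 / 5 = 0.0728.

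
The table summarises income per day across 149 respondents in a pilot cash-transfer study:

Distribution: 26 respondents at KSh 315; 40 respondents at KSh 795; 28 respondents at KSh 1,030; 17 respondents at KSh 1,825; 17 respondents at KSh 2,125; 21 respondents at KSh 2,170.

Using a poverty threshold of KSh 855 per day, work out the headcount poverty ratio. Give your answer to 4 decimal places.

66 of the 149 respondents have income below KSh 855.
H = 66/149 = 0.4430.

0.4430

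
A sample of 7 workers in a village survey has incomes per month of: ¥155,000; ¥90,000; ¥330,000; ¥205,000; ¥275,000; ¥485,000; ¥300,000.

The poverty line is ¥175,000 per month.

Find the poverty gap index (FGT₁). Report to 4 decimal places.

0.0857

Below z: ¥90,000, ¥155,000 (q = 2 of N = 7).
Relative gaps: (175000−90000)/175000 = 0.4857; (175000−155000)/175000 = 0.1143.
Sum of shortfalls = 0.600000; P₁ averages over all N: 0.600000 / 7 = 0.0857.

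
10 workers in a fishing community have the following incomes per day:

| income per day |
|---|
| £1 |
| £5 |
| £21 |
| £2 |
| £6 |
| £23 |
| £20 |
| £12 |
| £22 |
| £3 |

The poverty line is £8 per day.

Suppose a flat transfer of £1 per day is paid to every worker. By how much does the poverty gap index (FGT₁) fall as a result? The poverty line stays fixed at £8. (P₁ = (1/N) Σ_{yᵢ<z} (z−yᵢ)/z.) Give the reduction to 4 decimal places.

Before: below the line — £1, £2, £3, £5, £6; poverty gap index (FGT₁) = 0.287500.
After the £1 transfer: below the line — £2, £3, £4, £6, £7; poverty gap index (FGT₁) = 0.225000.
Reduction = 0.287500 − 0.225000 = 0.0625.

0.0625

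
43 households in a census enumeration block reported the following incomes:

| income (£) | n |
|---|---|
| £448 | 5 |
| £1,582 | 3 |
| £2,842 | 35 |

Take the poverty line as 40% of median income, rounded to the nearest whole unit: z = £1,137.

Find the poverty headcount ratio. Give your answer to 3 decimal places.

5 of the 43 households have income below £1,137.
H = 5/43 = 0.116.

0.116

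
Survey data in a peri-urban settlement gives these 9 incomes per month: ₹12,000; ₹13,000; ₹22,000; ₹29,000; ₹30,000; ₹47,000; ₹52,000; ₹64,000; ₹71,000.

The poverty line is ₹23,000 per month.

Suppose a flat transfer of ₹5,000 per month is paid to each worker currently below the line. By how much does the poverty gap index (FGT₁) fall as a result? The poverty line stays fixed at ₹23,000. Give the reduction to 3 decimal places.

Before: below the line — ₹12,000, ₹13,000, ₹22,000; poverty gap index (FGT₁) = 0.10628.
After the ₹5,000 transfer: below the line — ₹17,000, ₹18,000; poverty gap index (FGT₁) = 0.05314.
Reduction = 0.10628 − 0.05314 = 0.053.

0.053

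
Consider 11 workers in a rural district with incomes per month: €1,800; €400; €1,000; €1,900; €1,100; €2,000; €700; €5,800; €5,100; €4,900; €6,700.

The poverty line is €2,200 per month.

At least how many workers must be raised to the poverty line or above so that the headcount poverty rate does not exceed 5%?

7 of the 11 workers are poor, so H = 7/11 = 0.636.
A headcount ratio of at most 5% allows at most ⌊0.05 × 11⌋ = 0 poor workers.
So at least 7 − 0 = 7 must be lifted.

7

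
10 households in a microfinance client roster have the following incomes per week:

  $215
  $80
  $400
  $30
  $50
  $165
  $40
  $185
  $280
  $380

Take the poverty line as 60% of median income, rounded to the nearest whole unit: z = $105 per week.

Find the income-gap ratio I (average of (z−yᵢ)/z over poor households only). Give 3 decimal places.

0.524

Poor units: $30, $40, $50, $80 (q = 4 of N = 10).
Shortfall ratios (z−y)/z: 0.7143, 0.6190, 0.5238, 0.2381; sum = 2.095238.
The income-gap ratio divides by q (the poor only): 2.095238 / 4 = 0.524.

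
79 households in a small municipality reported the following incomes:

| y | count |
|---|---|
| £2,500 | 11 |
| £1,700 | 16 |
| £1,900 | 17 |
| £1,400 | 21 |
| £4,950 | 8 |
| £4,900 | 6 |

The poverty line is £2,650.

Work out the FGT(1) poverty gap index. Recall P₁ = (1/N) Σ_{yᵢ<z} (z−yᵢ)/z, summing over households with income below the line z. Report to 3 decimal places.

0.267

Poor units: 21×£1,400, 16×£1,700, 17×£1,900, 11×£2,500 (q = 65 of N = 79).
Normalized shortfalls: (2650−1400)/2650 = 0.4717 (×21); (2650−1700)/2650 = 0.3585 (×16); (2650−1900)/2650 = 0.2830 (×17); (2650−2500)/2650 = 0.0566 (×11).
Sum of shortfalls = 21.075472; P₁ averages over all N: 21.075472 / 79 = 0.267.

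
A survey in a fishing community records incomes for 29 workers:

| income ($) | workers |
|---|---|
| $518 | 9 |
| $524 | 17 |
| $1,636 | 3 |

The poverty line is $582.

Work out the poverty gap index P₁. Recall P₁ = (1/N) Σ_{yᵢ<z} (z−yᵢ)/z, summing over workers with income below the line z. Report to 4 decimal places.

Below z: 9×$518, 17×$524 (q = 26 of N = 29).
Shortfall ratios: (582−518)/582 = 0.1100 (×9); (582−524)/582 = 0.0997 (×17).
Sum of shortfalls = 2.683849; P₁ averages over all N: 2.683849 / 29 = 0.0925.

0.0925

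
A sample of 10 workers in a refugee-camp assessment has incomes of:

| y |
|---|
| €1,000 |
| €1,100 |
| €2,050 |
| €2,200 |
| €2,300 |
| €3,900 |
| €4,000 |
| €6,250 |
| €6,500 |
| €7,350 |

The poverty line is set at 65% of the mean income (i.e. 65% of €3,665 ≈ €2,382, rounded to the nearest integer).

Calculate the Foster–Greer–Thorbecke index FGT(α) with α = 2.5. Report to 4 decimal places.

Below the line: €1,000, €1,100, €2,050, €2,200, €2,300 (q = 5 of N = 10).
Gap ratios (z−y)/z: (2382−1000)/2382 = 0.5802; (2382−1100)/2382 = 0.5382; (2382−2050)/2382 = 0.1394; (2382−2200)/2382 = 0.0764; (2382−2300)/2382 = 0.0344.
Raised to α = 2.5: 0.25640; 0.21250; 0.00725; 0.00161; 0.00022.
Sum = 0.477988; FGT(2.5) = 0.477988 / 10 = 0.0478.

0.0478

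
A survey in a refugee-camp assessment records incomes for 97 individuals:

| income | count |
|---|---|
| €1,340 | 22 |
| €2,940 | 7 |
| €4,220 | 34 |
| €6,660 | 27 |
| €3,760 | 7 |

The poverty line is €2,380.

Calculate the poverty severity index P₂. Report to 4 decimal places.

0.0433

Incomes under z: 22×€1,340 (q = 22 of N = 97).
Shortfall ratios: (2380−1340)/2380 = 0.4370 (×22).
Squared: 0.1909 (×22).
Sum = 4.200833; P₂ = 4.200833 / 97 = 0.0433.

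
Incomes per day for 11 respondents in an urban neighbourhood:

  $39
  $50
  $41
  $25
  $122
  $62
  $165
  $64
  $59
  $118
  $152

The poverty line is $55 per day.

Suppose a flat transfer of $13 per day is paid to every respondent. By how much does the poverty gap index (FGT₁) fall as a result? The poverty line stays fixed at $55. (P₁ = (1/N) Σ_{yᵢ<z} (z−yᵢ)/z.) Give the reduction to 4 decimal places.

0.0727

Before: below the line — $25, $39, $41, $50; poverty gap index (FGT₁) = 0.107438.
After the $13 transfer: below the line — $38, $52, $54; poverty gap index (FGT₁) = 0.034711.
Reduction = 0.107438 − 0.034711 = 0.0727.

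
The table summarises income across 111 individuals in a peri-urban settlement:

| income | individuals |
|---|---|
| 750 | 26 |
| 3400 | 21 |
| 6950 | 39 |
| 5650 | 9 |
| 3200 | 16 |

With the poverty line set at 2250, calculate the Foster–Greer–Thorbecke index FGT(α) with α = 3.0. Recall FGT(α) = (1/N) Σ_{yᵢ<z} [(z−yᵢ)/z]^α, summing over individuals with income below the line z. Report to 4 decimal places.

0.0694

Poor units: 26×750 (q = 26 of N = 111).
Shortfall ratios: (2250−750)/2250 = 0.6667 (×26).
Raised to α = 3.0: 0.29630 (×26).
Sum = 7.703704; FGT(3.0) = 7.703704 / 111 = 0.0694.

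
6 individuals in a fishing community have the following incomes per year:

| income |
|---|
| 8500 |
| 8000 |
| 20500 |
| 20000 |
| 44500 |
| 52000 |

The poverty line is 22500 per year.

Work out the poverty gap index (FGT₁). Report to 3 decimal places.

Poor units: 8000, 8500, 20000, 20500 (q = 4 of N = 6).
Relative gaps: (22500−8000)/22500 = 0.6444; (22500−8500)/22500 = 0.6222; (22500−20000)/22500 = 0.1111; (22500−20500)/22500 = 0.0889.
Sum of shortfalls = 1.466667; P₁ averages over all N: 1.466667 / 6 = 0.244.

0.244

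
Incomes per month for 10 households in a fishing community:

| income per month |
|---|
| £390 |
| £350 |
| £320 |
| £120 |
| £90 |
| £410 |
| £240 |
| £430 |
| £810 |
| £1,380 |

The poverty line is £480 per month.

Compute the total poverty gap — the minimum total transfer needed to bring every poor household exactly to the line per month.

£1,490

Below the line: £90, £120, £240, £320, £350, £390, £410, £430 (q = 8 of N = 10).
Individual gaps: 480−90 = 390; 480−120 = 360; 480−240 = 240; 480−320 = 160; 480−350 = 130; 480−390 = 90; 480−410 = 70; 480−430 = 50.
Aggregate gap = £1,490.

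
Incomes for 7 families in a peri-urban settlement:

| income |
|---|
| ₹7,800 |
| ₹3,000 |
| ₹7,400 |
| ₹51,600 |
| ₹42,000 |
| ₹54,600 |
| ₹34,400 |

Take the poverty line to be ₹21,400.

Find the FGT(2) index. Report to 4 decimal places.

Below the line: ₹3,000, ₹7,400, ₹7,800 (q = 3 of N = 7).
Shortfall ratios: (21400−3000)/21400 = 0.8598; (21400−7400)/21400 = 0.6542; (21400−7800)/21400 = 0.6355.
Squared: 0.7393; 0.4280; 0.4039.
Sum = 1.571142; P₂ = 1.571142 / 7 = 0.2244.

0.2244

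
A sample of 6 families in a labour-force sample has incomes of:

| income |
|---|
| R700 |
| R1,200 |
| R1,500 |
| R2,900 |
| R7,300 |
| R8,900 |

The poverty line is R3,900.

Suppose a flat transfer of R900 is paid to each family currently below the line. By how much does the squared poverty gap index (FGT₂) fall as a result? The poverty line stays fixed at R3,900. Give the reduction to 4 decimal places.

0.1479

Before: below the line — R700, R1,200, R1,500, R2,900; squared poverty gap index (FGT₂) = 0.266163.
After the R900 transfer: below the line — R1,600, R2,100, R2,400, R3,800; squared poverty gap index (FGT₂) = 0.118234.
Reduction = 0.266163 − 0.118234 = 0.1479.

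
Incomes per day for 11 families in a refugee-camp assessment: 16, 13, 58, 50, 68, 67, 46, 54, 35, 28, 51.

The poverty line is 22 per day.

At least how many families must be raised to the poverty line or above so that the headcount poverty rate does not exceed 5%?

2

2 of the 11 families are poor, so H = 2/11 = 0.182.
A headcount ratio of at most 5% allows at most ⌊0.05 × 11⌋ = 0 poor families.
So at least 2 − 0 = 2 must be lifted.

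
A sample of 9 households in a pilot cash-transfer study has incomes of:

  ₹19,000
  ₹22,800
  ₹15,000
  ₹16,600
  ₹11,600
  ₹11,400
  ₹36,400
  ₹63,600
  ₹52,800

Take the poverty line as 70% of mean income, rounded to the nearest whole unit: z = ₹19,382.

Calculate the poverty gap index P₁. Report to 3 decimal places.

Incomes under z: ₹11,400, ₹11,600, ₹15,000, ₹16,600, ₹19,000 (q = 5 of N = 9).
Normalized shortfalls: (19382−11400)/19382 = 0.4118; (19382−11600)/19382 = 0.4015; (19382−15000)/19382 = 0.2261; (19382−16600)/19382 = 0.1435; (19382−19000)/19382 = 0.0197.
Sum of shortfalls = 1.202662; P₁ averages over all N: 1.202662 / 9 = 0.134.

0.134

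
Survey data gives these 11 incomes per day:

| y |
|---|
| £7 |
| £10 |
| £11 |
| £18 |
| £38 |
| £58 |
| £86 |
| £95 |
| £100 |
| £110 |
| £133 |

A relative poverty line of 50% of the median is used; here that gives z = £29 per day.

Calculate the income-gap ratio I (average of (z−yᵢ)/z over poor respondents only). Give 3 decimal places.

Incomes under z: £7, £10, £11, £18 (q = 4 of N = 11).
Shortfall ratios (z−y)/z: 0.7586, 0.6552, 0.6207, 0.3793; sum = 2.413793.
I averages over the q = 4 poor units only: 2.413793 / 4 = 0.603.

0.603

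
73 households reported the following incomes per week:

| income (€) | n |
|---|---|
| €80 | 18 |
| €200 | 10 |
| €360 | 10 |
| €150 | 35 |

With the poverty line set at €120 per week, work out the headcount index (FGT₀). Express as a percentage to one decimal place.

18 of the 73 households have income below €120.
H = 18/73 = 24.7%.

24.7%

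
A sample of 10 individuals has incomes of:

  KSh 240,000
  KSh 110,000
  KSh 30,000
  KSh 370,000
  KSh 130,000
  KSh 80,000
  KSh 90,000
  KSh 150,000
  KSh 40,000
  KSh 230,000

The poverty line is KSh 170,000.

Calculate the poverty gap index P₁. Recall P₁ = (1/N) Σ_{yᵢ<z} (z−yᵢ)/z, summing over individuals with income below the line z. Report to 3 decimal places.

Below the line: KSh 30,000, KSh 40,000, KSh 80,000, KSh 90,000, KSh 110,000, KSh 130,000, KSh 150,000 (q = 7 of N = 10).
Gap ratios (z−y)/z: (170000−30000)/170000 = 0.8235; (170000−40000)/170000 = 0.7647; (170000−80000)/170000 = 0.5294; (170000−90000)/170000 = 0.4706; (170000−110000)/170000 = 0.3529; (170000−130000)/170000 = 0.2353; (170000−150000)/170000 = 0.1176.
Sum of shortfalls = 3.294118; P₁ averages over all N: 3.294118 / 10 = 0.329.

0.329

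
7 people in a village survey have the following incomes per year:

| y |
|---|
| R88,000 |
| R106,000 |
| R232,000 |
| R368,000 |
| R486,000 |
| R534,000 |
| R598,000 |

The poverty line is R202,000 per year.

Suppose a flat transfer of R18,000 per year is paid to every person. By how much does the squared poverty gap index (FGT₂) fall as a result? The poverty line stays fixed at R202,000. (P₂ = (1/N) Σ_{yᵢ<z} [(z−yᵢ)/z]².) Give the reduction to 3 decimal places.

0.024

Before: below the line — R88,000, R106,000; squared poverty gap index (FGT₂) = 0.07777.
After the R18,000 transfer: below the line — R106,000, R124,000; squared poverty gap index (FGT₂) = 0.05357.
Reduction = 0.07777 − 0.05357 = 0.024.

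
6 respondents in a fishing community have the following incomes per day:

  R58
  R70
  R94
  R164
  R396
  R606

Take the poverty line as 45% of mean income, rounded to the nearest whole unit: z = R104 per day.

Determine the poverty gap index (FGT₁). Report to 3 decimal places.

Below the line: R58, R70, R94 (q = 3 of N = 6).
Gap ratios (z−y)/z: (104−58)/104 = 0.4423; (104−70)/104 = 0.3269; (104−94)/104 = 0.0962.
Sum of shortfalls = 0.865385; P₁ averages over all N: 0.865385 / 6 = 0.144.

0.144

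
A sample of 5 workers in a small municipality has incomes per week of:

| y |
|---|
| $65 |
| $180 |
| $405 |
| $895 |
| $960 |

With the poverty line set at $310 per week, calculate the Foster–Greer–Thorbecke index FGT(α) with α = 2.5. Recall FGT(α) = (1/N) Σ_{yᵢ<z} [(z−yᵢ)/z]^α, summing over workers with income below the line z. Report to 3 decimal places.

Incomes under z: $65, $180 (q = 2 of N = 5).
Relative gaps: (310−65)/310 = 0.7903; (310−180)/310 = 0.4194.
Raised to α = 2.5: 0.55528; 0.11388.
Sum = 0.669160; FGT(2.5) = 0.669160 / 5 = 0.134.

0.134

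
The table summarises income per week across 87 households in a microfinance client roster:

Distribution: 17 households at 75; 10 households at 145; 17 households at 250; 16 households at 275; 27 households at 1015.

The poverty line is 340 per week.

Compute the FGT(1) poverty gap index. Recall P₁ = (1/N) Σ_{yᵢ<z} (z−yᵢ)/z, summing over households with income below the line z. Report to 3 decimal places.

Below z: 17×75, 10×145, 17×250, 16×275 (q = 60 of N = 87).
Shortfall ratios: (340−75)/340 = 0.7794 (×17); (340−145)/340 = 0.5735 (×10); (340−250)/340 = 0.2647 (×17); (340−275)/340 = 0.1912 (×16).
Σ = 26.544118. Dividing by the full population N = 87 gives P₁ = 0.305.

0.305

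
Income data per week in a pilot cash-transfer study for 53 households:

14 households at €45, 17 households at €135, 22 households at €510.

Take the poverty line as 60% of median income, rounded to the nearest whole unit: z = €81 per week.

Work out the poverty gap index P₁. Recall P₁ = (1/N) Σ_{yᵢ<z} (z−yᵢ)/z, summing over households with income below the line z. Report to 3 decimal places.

Below z: 14×€45 (q = 14 of N = 53).
Shortfall ratios: (81−45)/81 = 0.4444 (×14).
Sum of shortfalls = 6.222222; P₁ averages over all N: 6.222222 / 53 = 0.117.

0.117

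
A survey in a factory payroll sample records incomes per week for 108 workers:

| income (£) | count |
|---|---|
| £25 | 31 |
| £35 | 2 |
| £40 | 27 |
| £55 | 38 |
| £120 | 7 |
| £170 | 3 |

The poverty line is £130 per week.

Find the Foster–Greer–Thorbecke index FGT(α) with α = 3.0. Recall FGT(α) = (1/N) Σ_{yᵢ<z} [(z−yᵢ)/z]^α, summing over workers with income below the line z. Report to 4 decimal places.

Below z: 31×£25, 2×£35, 27×£40, 38×£55, 7×£120 (q = 105 of N = 108).
Shortfall ratios: (130−25)/130 = 0.8077 (×31); (130−35)/130 = 0.7308 (×2); (130−40)/130 = 0.6923 (×27); (130−55)/130 = 0.5769 (×38); (130−120)/130 = 0.0769 (×7).
Raised to α = 3.0: 0.52691 (×31); 0.39025 (×2); 0.33182 (×27); 0.19202 (×38); 0.00046 (×7).
Sum = 33.373862; FGT(3.0) = 33.373862 / 108 = 0.3090.

0.3090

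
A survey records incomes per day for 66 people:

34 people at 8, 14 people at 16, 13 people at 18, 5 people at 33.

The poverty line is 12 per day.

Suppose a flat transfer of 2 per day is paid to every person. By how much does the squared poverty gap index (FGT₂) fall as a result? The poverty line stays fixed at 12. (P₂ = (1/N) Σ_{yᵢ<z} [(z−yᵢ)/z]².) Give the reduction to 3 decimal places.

0.043

Before: below the line — 34×8; squared poverty gap index (FGT₂) = 0.05724.
After the 2 transfer: below the line — 34×10; squared poverty gap index (FGT₂) = 0.01431.
Reduction = 0.05724 − 0.01431 = 0.043.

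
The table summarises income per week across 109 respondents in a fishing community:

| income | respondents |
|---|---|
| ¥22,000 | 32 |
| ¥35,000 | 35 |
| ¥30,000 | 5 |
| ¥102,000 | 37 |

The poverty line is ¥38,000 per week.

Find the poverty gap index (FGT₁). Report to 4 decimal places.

0.1586

Incomes under z: 32×¥22,000, 5×¥30,000, 35×¥35,000 (q = 72 of N = 109).
Normalized shortfalls: (38000−22000)/38000 = 0.4211 (×32); (38000−30000)/38000 = 0.2105 (×5); (38000−35000)/38000 = 0.0789 (×35).
Σ = 17.289474. Dividing by the full population N = 109 gives P₁ = 0.1586.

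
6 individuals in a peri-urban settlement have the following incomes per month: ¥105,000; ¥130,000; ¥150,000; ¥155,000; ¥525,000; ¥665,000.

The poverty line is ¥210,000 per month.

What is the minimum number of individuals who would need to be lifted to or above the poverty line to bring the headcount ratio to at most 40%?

2

4 of the 6 individuals are poor, so H = 4/6 = 0.667.
A headcount ratio of at most 40% allows at most ⌊0.40 × 6⌋ = 2 poor individuals.
So at least 4 − 2 = 2 must be lifted.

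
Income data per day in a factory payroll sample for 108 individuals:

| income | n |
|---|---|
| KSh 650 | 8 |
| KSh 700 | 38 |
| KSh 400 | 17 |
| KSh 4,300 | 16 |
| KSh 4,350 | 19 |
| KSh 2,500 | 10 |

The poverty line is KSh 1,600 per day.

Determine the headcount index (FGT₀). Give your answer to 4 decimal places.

0.5833

63 of the 108 individuals have income below KSh 1,600.
H = 63/108 = 0.5833.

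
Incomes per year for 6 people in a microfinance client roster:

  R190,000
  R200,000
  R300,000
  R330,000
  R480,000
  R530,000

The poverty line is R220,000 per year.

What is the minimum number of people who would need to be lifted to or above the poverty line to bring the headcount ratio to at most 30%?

1

Currently q = 2 of N = 6 are below the line (H = 0.333).
A headcount ratio of at most 30% allows at most ⌊0.30 × 6⌋ = 1 poor people.
So at least 2 − 1 = 1 must be lifted.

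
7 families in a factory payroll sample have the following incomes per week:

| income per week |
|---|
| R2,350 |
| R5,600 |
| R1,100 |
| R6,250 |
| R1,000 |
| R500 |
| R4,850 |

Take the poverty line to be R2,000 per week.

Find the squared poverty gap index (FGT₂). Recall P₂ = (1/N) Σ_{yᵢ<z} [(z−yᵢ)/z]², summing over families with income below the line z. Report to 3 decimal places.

0.145

Below z: R500, R1,000, R1,100 (q = 3 of N = 7).
Relative gaps: (2000−500)/2000 = 0.7500; (2000−1000)/2000 = 0.5000; (2000−1100)/2000 = 0.4500.
Squared: 0.5625; 0.2500; 0.2025.
Sum = 1.015000; P₂ = 1.015000 / 7 = 0.145.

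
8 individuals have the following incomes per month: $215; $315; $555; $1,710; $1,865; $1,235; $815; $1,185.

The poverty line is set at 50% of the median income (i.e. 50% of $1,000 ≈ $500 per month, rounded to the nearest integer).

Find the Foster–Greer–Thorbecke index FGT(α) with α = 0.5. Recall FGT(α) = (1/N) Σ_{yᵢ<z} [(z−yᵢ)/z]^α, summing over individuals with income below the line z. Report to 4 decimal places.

Below the line: $215, $315 (q = 2 of N = 8).
Shortfall ratios: (500−215)/500 = 0.5700; (500−315)/500 = 0.3700.
Raised to α = 0.5: 0.75498; 0.60828.
Sum = 1.363260; FGT(0.5) = 1.363260 / 8 = 0.1704.

0.1704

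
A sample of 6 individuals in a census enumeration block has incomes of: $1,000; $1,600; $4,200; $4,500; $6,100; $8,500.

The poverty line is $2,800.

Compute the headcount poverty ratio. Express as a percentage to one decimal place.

2 of the 6 individuals have income below $2,800.
H = 2/6 = 33.3%.

33.3%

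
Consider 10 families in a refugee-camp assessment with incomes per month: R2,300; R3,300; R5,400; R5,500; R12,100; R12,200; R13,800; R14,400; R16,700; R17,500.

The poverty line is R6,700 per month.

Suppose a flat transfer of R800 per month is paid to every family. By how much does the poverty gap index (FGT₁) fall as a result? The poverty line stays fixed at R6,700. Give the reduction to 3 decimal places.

0.048

Before: below the line — R2,300, R3,300, R5,400, R5,500; poverty gap index (FGT₁) = 0.15373.
After the R800 transfer: below the line — R3,100, R4,100, R6,200, R6,300; poverty gap index (FGT₁) = 0.10597.
Reduction = 0.15373 − 0.10597 = 0.048.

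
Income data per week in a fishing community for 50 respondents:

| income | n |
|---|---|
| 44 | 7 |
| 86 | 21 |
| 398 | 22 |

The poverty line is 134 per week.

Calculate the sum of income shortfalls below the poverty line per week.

Below the line: 7×44, 21×86 (q = 28 of N = 50).
Individual gaps: 7×(134−44) = 630; 21×(134−86) = 1008.
Aggregate gap = 1638.

1638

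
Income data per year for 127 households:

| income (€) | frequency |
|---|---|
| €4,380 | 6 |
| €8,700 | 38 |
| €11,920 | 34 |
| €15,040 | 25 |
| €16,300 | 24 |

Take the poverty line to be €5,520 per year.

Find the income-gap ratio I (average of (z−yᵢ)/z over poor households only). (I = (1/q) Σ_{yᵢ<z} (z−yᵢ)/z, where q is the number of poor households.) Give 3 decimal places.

Poor units: 6×€4,380 (q = 6 of N = 127).
Relative gaps: 0.2065 (×6); sum = 1.239130.
The income-gap ratio divides by q (the poor only): 1.239130 / 6 = 0.207.

0.207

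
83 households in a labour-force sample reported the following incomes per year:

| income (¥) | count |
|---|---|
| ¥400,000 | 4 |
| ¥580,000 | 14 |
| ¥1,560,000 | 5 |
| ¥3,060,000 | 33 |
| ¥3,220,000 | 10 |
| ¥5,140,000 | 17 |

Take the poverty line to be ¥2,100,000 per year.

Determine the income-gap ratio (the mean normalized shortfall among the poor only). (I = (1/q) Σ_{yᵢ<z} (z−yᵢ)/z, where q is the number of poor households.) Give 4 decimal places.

0.6373

Incomes under z: 4×¥400,000, 14×¥580,000, 5×¥1,560,000 (q = 23 of N = 83).
Relative gaps: 0.8095 (×4), 0.7238 (×14), 0.2571 (×5); sum = 14.657143.
I averages over the q = 23 poor units only: 14.657143 / 23 = 0.6373.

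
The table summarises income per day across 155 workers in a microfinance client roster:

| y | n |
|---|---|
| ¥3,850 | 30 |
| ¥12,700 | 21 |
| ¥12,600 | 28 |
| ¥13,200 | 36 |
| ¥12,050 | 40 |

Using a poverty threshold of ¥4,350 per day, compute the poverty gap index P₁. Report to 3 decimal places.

0.022

Incomes under z: 30×¥3,850 (q = 30 of N = 155).
Shortfall ratios: (4350−3850)/4350 = 0.1149 (×30).
Sum of shortfalls = 3.448276; P₁ averages over all N: 3.448276 / 155 = 0.022.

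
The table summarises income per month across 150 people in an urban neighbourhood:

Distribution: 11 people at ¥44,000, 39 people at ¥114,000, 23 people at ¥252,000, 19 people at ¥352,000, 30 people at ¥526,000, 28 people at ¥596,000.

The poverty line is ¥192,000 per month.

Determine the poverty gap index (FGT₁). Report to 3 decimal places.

Below z: 11×¥44,000, 39×¥114,000 (q = 50 of N = 150).
Relative gaps: (192000−44000)/192000 = 0.7708 (×11); (192000−114000)/192000 = 0.4062 (×39).
Sum of shortfalls = 24.322917; P₁ averages over all N: 24.322917 / 150 = 0.162.

0.162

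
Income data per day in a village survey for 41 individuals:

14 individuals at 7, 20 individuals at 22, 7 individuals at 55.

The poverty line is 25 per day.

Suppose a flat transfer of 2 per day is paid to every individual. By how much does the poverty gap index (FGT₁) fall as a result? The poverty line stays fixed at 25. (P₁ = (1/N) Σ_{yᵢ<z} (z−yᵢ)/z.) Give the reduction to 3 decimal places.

Before: below the line — 14×7, 20×22; poverty gap index (FGT₁) = 0.30439.
After the 2 transfer: below the line — 14×9, 20×24; poverty gap index (FGT₁) = 0.23805.
Reduction = 0.30439 − 0.23805 = 0.066.

0.066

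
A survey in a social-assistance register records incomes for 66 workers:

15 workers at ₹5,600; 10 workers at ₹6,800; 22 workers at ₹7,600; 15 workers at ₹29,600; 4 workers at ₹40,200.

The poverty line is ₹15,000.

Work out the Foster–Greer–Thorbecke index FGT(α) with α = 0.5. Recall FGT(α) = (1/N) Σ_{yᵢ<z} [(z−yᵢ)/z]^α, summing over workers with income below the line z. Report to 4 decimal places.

0.5261

Below z: 15×₹5,600, 10×₹6,800, 22×₹7,600 (q = 47 of N = 66).
Relative gaps: (15000−5600)/15000 = 0.6267 (×15); (15000−6800)/15000 = 0.5467 (×10); (15000−7600)/15000 = 0.4933 (×22).
Raised to α = 0.5: 0.79162 (×15); 0.73937 (×10); 0.70238 (×22).
Sum = 34.720325; FGT(0.5) = 34.720325 / 66 = 0.5261.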